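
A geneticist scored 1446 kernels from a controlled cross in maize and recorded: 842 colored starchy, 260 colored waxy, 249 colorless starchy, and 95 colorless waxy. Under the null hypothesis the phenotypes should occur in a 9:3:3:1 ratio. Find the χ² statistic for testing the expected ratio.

The 9:3:3:1 ratio has 16 parts, so with N = 1446 the expected counts are:
  colored starchy: 1446 × 9/16 = 813.375
  colored waxy: 1446 × 3/16 = 271.125
  colorless starchy: 1446 × 3/16 = 271.125
  colorless waxy: 1446 × 1/16 = 90.375
χ² = Σ (O − E)² / E
  colored starchy: (842 − 813.375)² / 813.375 = 1.0074
  colored waxy: (260 − 271.125)² / 271.125 = 0.4565
  colorless starchy: (249 − 271.125)² / 271.125 = 1.8055
  colorless waxy: (95 − 90.375)² / 90.375 = 0.2367
χ² = 1.0074 + 0.4565 + 1.8055 + 0.2367 = 3.5061 ≈ 3.506

3.506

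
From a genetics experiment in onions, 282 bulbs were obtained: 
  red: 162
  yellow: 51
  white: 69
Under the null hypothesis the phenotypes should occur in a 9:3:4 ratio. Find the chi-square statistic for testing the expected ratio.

Total ratio parts = 16. Expected numbers out of 282:
  red: 282 × 9/16 = 158.625
  yellow: 282 × 3/16 = 52.875
  white: 282 × 4/16 = 70.5
χ² = Σ (O − E)² / E
  red: (162 − 158.625)² / 158.625 = 0.0718
  yellow: (51 − 52.875)² / 52.875 = 0.0665
  white: (69 − 70.5)² / 70.5 = 0.0319
χ² = 0.0718 + 0.0665 + 0.0319 = 0.1702 ≈ 0.170

0.170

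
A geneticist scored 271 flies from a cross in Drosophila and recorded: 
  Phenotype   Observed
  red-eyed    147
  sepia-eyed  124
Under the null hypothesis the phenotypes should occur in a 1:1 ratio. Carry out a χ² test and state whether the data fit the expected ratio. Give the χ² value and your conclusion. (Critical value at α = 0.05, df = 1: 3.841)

The 1:1 ratio has 2 parts, so with N = 271 the expected counts are:
  red-eyed: 271 × 1/2 = 135.5
  sepia-eyed: 271 × 1/2 = 135.5
χ² = Σ (O − E)² / E
  red-eyed: (147 − 135.5)² / 135.5 = 0.9760
  sepia-eyed: (124 − 135.5)² / 135.5 = 0.9760
χ² = 0.9760 + 0.9760 = 1.952
Degrees of freedom = 2 − 1 = 1; critical value at α = 0.05 is 3.841.
Since 1.952 < 3.841, we fail to reject the null hypothesis — the data are consistent with the 1:1 ratio.

1.952; consistent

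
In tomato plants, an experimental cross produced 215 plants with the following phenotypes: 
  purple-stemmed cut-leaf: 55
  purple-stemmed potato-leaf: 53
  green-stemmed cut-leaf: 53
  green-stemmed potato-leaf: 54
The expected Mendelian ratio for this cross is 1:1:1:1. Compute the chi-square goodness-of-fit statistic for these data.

Total ratio parts = 4. Expected numbers out of 215:
  purple-stemmed cut-leaf: 215 × 1/4 = 53.75
  purple-stemmed potato-leaf: 215 × 1/4 = 53.75
  green-stemmed cut-leaf: 215 × 1/4 = 53.75
  green-stemmed potato-leaf: 215 × 1/4 = 53.75
χ² = Σ (O − E)² / E
  purple-stemmed cut-leaf: (55 − 53.75)² / 53.75 = 0.0291
  purple-stemmed potato-leaf: (53 − 53.75)² / 53.75 = 0.0105
  green-stemmed cut-leaf: (53 − 53.75)² / 53.75 = 0.0105
  green-stemmed potato-leaf: (54 − 53.75)² / 53.75 = 0.0012
χ² = 0.0291 + 0.0105 + 0.0105 + 0.0012 = 0.0513 ≈ 0.051

0.051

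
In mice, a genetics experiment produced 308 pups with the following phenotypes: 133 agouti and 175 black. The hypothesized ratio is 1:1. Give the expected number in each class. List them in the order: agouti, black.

Total ratio parts = 2. Expected numbers out of 308:
  agouti: 308 × 1/2 = 154
  black: 308 × 1/2 = 154

154, 154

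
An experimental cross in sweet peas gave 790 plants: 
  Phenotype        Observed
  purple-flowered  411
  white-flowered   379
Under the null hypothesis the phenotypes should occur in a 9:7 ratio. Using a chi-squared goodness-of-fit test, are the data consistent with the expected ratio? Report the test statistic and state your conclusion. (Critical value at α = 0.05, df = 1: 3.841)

5.729; not consistent

The 9:7 ratio has 16 parts, so with N = 790 the expected counts are:
  purple-flowered: 790 × 9/16 = 444.375
  white-flowered: 790 × 7/16 = 345.625
χ² = Σ (O − E)² / E
  purple-flowered: (411 − 444.375)² / 444.375 = 2.5066
  white-flowered: (379 − 345.625)² / 345.625 = 3.2228
χ² = 2.5066 + 3.2228 = 5.7294 ≈ 5.729
Degrees of freedom = 2 − 1 = 1; critical value at α = 0.05 is 3.841.
Since 5.729 > 3.841, we reject the null hypothesis — the data do not fit the 9:7 ratio.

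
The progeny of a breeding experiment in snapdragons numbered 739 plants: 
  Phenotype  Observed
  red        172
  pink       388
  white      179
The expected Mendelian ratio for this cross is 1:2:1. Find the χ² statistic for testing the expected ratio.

1.985

Under the 1:2:1 hypothesis (Σ ratio = 4, N = 739):
  red: 739 × 1/4 = 184.75
  pink: 739 × 2/4 = 369.5
  white: 739 × 1/4 = 184.75
χ² = Σ (O − E)² / E
  red: (172 − 184.75)² / 184.75 = 0.8799
  pink: (388 − 369.5)² / 369.5 = 0.9263
  white: (179 − 184.75)² / 184.75 = 0.1790
χ² = 0.8799 + 0.9263 + 0.1790 = 1.9852 ≈ 1.985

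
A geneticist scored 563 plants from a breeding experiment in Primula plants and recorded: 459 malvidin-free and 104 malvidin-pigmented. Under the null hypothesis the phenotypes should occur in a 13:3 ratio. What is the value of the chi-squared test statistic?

0.028

The 13:3 ratio has 16 parts, so with N = 563 the expected counts are:
  malvidin-free: 563 × 13/16 = 457.4375
  malvidin-pigmented: 563 × 3/16 = 105.5625
χ² = Σ (O − E)² / E
  malvidin-free: (459 − 457.4375)² / 457.4375 = 0.0053
  malvidin-pigmented: (104 − 105.5625)² / 105.5625 = 0.0231
χ² = 0.0053 + 0.0231 = 0.0284 ≈ 0.028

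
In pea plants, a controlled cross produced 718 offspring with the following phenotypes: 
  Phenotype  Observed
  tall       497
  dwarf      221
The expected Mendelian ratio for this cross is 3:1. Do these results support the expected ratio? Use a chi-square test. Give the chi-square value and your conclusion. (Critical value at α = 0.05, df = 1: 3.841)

Total ratio parts = 4. Expected numbers out of 718:
  tall: 718 × 3/4 = 538.5
  dwarf: 718 × 1/4 = 179.5
χ² = Σ (O − E)² / E
  tall: (497 − 538.5)² / 538.5 = 3.1982
  dwarf: (221 − 179.5)² / 179.5 = 9.5947
χ² = 3.1982 + 9.5947 = 12.7929 ≈ 12.793
Degrees of freedom = 2 − 1 = 1; critical value at α = 0.05 is 3.841.
Since 12.793 > 3.841, we reject the null hypothesis — the data do not fit the 3:1 ratio.

12.793; not consistent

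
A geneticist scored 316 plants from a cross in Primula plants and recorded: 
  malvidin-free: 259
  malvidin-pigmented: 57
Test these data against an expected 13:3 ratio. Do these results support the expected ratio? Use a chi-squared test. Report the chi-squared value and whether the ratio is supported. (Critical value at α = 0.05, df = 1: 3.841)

0.105; consistent

Total ratio parts = 16. Expected numbers out of 316:
  malvidin-free: 316 × 13/16 = 256.75
  malvidin-pigmented: 316 × 3/16 = 59.25
χ² = Σ (O − E)² / E
  malvidin-free: (259 − 256.75)² / 256.75 = 0.0197
  malvidin-pigmented: (57 − 59.25)² / 59.25 = 0.0854
χ² = 0.0197 + 0.0854 = 0.1051 ≈ 0.105
Degrees of freedom = 2 − 1 = 1; critical value at α = 0.05 is 3.841.
Since 0.105 < 3.841, we fail to reject the null hypothesis — the data are consistent with the 13:3 ratio.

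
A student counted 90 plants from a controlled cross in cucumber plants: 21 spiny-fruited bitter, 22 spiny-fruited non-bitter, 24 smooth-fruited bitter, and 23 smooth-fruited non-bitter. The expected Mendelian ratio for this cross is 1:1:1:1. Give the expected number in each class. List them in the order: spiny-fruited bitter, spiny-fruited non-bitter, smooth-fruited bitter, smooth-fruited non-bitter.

22.5, 22.5, 22.5, 22.5

Total ratio parts = 4. Expected numbers out of 90:
  spiny-fruited bitter: 90 × 1/4 = 22.5
  spiny-fruited non-bitter: 90 × 1/4 = 22.5
  smooth-fruited bitter: 90 × 1/4 = 22.5
  smooth-fruited non-bitter: 90 × 1/4 = 22.5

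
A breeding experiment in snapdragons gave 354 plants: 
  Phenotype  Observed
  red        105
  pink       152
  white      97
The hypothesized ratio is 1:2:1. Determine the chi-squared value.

Under the 1:2:1 hypothesis (Σ ratio = 4, N = 354):
  red: 354 × 1/4 = 88.5
  pink: 354 × 2/4 = 177
  white: 354 × 1/4 = 88.5
χ² = Σ (O − E)² / E
  red: (105 − 88.5)² / 88.5 = 3.0763
  pink: (152 − 177)² / 177 = 3.5311
  white: (97 − 88.5)² / 88.5 = 0.8164
χ² = 3.0763 + 3.5311 + 0.8164 = 7.4238 ≈ 7.424

7.424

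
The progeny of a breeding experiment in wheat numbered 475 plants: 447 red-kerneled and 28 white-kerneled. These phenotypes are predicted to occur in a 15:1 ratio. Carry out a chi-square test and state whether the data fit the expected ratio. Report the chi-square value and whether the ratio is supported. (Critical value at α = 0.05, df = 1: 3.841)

Under the 15:1 hypothesis (Σ ratio = 16, N = 475):
  red-kerneled: 475 × 15/16 = 445.3125
  white-kerneled: 475 × 1/16 = 29.6875
χ² = Σ (O − E)² / E
  red-kerneled: (447 − 445.3125)² / 445.3125 = 0.0064
  white-kerneled: (28 − 29.6875)² / 29.6875 = 0.0959
χ² = 0.0064 + 0.0959 = 0.1023 ≈ 0.102
Degrees of freedom = 2 − 1 = 1; critical value at α = 0.05 is 3.841.
Since 0.102 < 3.841, we fail to reject the null hypothesis — the data are consistent with the 15:1 ratio.

0.102; consistent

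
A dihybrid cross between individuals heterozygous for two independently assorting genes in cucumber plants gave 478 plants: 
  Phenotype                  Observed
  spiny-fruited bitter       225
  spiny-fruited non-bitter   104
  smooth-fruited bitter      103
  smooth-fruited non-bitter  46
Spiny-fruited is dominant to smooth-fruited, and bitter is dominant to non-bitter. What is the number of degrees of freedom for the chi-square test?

A dihybrid F₂ with independent assortment and complete dominance at both loci gives a 9:3:3:1 phenotypic ratio.
A goodness-of-fit test with 4 phenotype classes has df = 4 − 1 = 3.

3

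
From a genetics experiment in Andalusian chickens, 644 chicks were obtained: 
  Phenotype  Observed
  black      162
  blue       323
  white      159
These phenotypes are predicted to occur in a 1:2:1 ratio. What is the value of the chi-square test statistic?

0.034

The 1:2:1 ratio has 4 parts, so with N = 644 the expected counts are:
  black: 644 × 1/4 = 161
  blue: 644 × 2/4 = 322
  white: 644 × 1/4 = 161
χ² = Σ (O − E)² / E
  black: (162 − 161)² / 161 = 0.0062
  blue: (323 − 322)² / 322 = 0.0031
  white: (159 − 161)² / 161 = 0.0248
χ² = 0.0062 + 0.0031 + 0.0248 = 0.0341 ≈ 0.034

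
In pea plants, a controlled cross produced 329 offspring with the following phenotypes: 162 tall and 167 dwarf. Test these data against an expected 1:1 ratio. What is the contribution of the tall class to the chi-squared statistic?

Total ratio parts = 2. Expected numbers out of 329:
  tall: 329 × 1/2 = 164.5
  dwarf: 329 × 1/2 = 164.5
Contribution of tall: (162 − 164.5)² / 164.5 = 0.0380

0.038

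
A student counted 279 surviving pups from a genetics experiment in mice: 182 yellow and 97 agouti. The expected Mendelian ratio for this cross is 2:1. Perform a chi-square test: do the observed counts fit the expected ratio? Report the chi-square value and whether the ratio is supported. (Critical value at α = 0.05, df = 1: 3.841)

Under the 2:1 hypothesis (Σ ratio = 3, N = 279):
  yellow: 279 × 2/3 = 186
  agouti: 279 × 1/3 = 93
χ² = Σ (O − E)² / E
  yellow: (182 − 186)² / 186 = 0.0860
  agouti: (97 − 93)² / 93 = 0.1720
χ² = 0.0860 + 0.1720 = 0.258
Degrees of freedom = 2 − 1 = 1; critical value at α = 0.05 is 3.841.
Since 0.258 < 3.841, we fail to reject the null hypothesis — the data are consistent with the 2:1 ratio.

0.258; consistent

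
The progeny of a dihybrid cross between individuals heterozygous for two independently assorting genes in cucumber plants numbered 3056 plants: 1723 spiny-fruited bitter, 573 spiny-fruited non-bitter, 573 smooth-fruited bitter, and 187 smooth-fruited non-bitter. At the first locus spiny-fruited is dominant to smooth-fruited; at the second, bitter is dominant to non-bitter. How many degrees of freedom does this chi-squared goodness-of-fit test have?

A dihybrid F₂ with independent assortment and complete dominance at both loci gives a 9:3:3:1 phenotypic ratio.
A goodness-of-fit test with 4 phenotype classes has df = 4 − 1 = 3.

3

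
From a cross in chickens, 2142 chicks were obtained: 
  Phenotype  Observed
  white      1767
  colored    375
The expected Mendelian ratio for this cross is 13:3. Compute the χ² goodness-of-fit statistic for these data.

2.172

Expected counts for N = 2142 under a 13:3 ratio (total parts = 16):
  white: 2142 × 13/16 = 1740.375
  colored: 2142 × 3/16 = 401.625
χ² = Σ (O − E)² / E
  white: (1767 − 1740.375)² / 1740.375 = 0.4073
  colored: (375 − 401.625)² / 401.625 = 1.7651
χ² = 0.4073 + 1.7651 = 2.1724 ≈ 2.172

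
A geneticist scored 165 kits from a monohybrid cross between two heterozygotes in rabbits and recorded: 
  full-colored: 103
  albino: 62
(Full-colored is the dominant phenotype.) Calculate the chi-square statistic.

For a monohybrid cross between heterozygotes with complete dominance, the expected phenotypic ratio is 3:1.
The 3:1 ratio has 4 parts, so with N = 165 the expected counts are:
  full-colored: 165 × 3/4 = 123.75
  albino: 165 × 1/4 = 41.25
χ² = Σ (O − E)² / E
  full-colored: (103 − 123.75)² / 123.75 = 3.4793
  albino: (62 − 41.25)² / 41.25 = 10.4379
χ² = 3.4793 + 10.4379 = 13.9172 ≈ 13.917

13.917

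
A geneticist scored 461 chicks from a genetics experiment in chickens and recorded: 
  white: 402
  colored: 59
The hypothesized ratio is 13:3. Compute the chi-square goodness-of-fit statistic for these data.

10.719

Under the 13:3 hypothesis (Σ ratio = 16, N = 461):
  white: 461 × 13/16 = 374.5625
  colored: 461 × 3/16 = 86.4375
χ² = Σ (O − E)² / E
  white: (402 − 374.5625)² / 374.5625 = 2.0099
  colored: (59 − 86.4375)² / 86.4375 = 8.7094
χ² = 2.0099 + 8.7094 = 10.7193 ≈ 10.719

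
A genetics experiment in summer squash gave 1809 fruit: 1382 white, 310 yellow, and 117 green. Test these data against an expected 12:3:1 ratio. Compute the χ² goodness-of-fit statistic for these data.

Expected counts for N = 1809 under a 12:3:1 ratio (total parts = 16):
  white: 1809 × 12/16 = 1356.75
  yellow: 1809 × 3/16 = 339.1875
  green: 1809 × 1/16 = 113.0625
χ² = Σ (O − E)² / E
  white: (1382 − 1356.75)² / 1356.75 = 0.4699
  yellow: (310 − 339.1875)² / 339.1875 = 2.5116
  green: (117 − 113.0625)² / 113.0625 = 0.1371
χ² = 0.4699 + 2.5116 + 0.1371 = 3.1186 ≈ 3.119

3.119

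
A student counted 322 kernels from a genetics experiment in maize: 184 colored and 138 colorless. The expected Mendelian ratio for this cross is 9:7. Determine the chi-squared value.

The 9:7 ratio has 16 parts, so with N = 322 the expected counts are:
  colored: 322 × 9/16 = 181.125
  colorless: 322 × 7/16 = 140.875
χ² = Σ (O − E)² / E
  colored: (184 − 181.125)² / 181.125 = 0.0456
  colorless: (138 − 140.875)² / 140.875 = 0.0587
χ² = 0.0456 + 0.0587 = 0.1043 ≈ 0.104

0.104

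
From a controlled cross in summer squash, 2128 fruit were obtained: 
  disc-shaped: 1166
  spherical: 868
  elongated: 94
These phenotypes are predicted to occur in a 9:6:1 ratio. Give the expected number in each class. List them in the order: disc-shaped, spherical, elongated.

1197, 798, 133

The 9:6:1 ratio has 16 parts, so with N = 2128 the expected counts are:
  disc-shaped: 2128 × 9/16 = 1197
  spherical: 2128 × 6/16 = 798
  elongated: 2128 × 1/16 = 133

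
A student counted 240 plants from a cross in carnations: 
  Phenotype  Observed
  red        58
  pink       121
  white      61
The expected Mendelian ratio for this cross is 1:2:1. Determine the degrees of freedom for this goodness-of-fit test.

2

A goodness-of-fit test with 3 phenotype classes has df = 3 − 1 = 2.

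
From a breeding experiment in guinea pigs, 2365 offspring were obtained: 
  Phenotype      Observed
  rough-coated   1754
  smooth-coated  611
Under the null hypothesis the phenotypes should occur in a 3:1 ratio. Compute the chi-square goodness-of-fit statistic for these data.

The 3:1 ratio has 4 parts, so with N = 2365 the expected counts are:
  rough-coated: 2365 × 3/4 = 1773.75
  smooth-coated: 2365 × 1/4 = 591.25
χ² = Σ (O − E)² / E
  rough-coated: (1754 − 1773.75)² / 1773.75 = 0.2199
  smooth-coated: (611 − 591.25)² / 591.25 = 0.6597
χ² = 0.2199 + 0.6597 = 0.8796 ≈ 0.880

0.880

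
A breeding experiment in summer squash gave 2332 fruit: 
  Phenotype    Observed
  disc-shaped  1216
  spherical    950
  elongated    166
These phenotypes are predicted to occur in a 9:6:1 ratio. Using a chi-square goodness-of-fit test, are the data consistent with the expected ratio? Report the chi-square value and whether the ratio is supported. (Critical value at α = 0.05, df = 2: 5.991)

16.321; not consistent

Under the 9:6:1 hypothesis (Σ ratio = 16, N = 2332):
  disc-shaped: 2332 × 9/16 = 1311.75
  spherical: 2332 × 6/16 = 874.5
  elongated: 2332 × 1/16 = 145.75
χ² = Σ (O − E)² / E
  disc-shaped: (1216 − 1311.75)² / 1311.75 = 6.9892
  spherical: (950 − 874.5)² / 874.5 = 6.5183
  elongated: (166 − 145.75)² / 145.75 = 2.8135
χ² = 6.9892 + 6.5183 + 2.8135 = 16.321
Degrees of freedom = 3 − 1 = 2; critical value at α = 0.05 is 5.991.
Since 16.321 > 5.991, we reject the null hypothesis — the data do not fit the 9:6:1 ratio.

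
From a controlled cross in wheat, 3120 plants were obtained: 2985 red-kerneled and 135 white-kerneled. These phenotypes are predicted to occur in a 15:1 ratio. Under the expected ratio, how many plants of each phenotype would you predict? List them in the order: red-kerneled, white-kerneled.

2925, 195

Under the 15:1 hypothesis (Σ ratio = 16, N = 3120):
  red-kerneled: 3120 × 15/16 = 2925
  white-kerneled: 3120 × 1/16 = 195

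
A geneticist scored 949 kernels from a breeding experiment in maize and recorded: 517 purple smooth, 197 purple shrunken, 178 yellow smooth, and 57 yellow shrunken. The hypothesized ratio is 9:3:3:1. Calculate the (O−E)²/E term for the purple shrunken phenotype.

2.042

The 9:3:3:1 ratio has 16 parts, so with N = 949 the expected counts are:
  purple smooth: 949 × 9/16 = 533.8125
  purple shrunken: 949 × 3/16 = 177.9375
  yellow smooth: 949 × 3/16 = 177.9375
  yellow shrunken: 949 × 1/16 = 59.3125
Contribution of purple shrunken: (197 − 177.9375)² / 177.9375 = 2.0422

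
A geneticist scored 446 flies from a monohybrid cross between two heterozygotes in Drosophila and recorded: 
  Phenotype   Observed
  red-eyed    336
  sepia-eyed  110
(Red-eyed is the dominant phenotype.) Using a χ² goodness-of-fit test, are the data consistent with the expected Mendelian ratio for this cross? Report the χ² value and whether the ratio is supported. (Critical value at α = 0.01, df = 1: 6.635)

0.027; consistent

For a monohybrid cross between heterozygotes with complete dominance, the expected phenotypic ratio is 3:1.
Total ratio parts = 4. Expected numbers out of 446:
  red-eyed: 446 × 3/4 = 334.5
  sepia-eyed: 446 × 1/4 = 111.5
χ² = Σ (O − E)² / E
  red-eyed: (336 − 334.5)² / 334.5 = 0.0067
  sepia-eyed: (110 − 111.5)² / 111.5 = 0.0202
χ² = 0.0067 + 0.0202 = 0.0269 ≈ 0.027
Degrees of freedom = 2 − 1 = 1; critical value at α = 0.01 is 6.635.
Since 0.027 < 6.635, we fail to reject the null hypothesis — the data are consistent with the 3:1 ratio.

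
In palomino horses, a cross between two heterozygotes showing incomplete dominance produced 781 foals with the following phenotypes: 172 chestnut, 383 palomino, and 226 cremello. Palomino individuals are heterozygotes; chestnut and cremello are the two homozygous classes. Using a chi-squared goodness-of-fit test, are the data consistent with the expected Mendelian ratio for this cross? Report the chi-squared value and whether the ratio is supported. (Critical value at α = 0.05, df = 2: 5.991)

With incomplete dominance, a heterozygote × heterozygote cross gives a 1:2:1 phenotypic ratio.
The 1:2:1 ratio has 4 parts, so with N = 781 the expected counts are:
  chestnut: 781 × 1/4 = 195.25
  palomino: 781 × 2/4 = 390.5
  cremello: 781 × 1/4 = 195.25
χ² = Σ (O − E)² / E
  chestnut: (172 − 195.25)² / 195.25 = 2.7686
  palomino: (383 − 390.5)² / 390.5 = 0.1440
  cremello: (226 − 195.25)² / 195.25 = 4.8428
χ² = 2.7686 + 0.1440 + 4.8428 = 7.7554 ≈ 7.755
Degrees of freedom = 3 − 1 = 2; critical value at α = 0.05 is 5.991.
Since 7.755 > 5.991, we reject the null hypothesis — the data do not fit the 1:2:1 ratio.

7.755; not consistent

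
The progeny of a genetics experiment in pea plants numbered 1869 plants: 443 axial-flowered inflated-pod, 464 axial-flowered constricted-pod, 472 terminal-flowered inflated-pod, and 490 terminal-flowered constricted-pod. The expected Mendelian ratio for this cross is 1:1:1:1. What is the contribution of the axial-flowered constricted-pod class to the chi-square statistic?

Expected counts for N = 1869 under a 1:1:1:1 ratio (total parts = 4):
  axial-flowered inflated-pod: 1869 × 1/4 = 467.25
  axial-flowered constricted-pod: 1869 × 1/4 = 467.25
  terminal-flowered inflated-pod: 1869 × 1/4 = 467.25
  terminal-flowered constricted-pod: 1869 × 1/4 = 467.25
Contribution of axial-flowered constricted-pod: (464 − 467.25)² / 467.25 = 0.0226

0.023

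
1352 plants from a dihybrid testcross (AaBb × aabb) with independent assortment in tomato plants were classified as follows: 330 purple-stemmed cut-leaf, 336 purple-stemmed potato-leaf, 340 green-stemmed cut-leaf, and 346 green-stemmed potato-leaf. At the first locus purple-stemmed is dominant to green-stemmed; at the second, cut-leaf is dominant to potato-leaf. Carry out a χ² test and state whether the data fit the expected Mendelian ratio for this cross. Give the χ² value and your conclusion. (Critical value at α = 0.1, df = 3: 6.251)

0.402; consistent

A dihybrid testcross with independent assortment gives a 1:1:1:1 ratio.
Under the 1:1:1:1 hypothesis (Σ ratio = 4, N = 1352):
  purple-stemmed cut-leaf: 1352 × 1/4 = 338
  purple-stemmed potato-leaf: 1352 × 1/4 = 338
  green-stemmed cut-leaf: 1352 × 1/4 = 338
  green-stemmed potato-leaf: 1352 × 1/4 = 338
χ² = Σ (O − E)² / E
  purple-stemmed cut-leaf: (330 − 338)² / 338 = 0.1893
  purple-stemmed potato-leaf: (336 − 338)² / 338 = 0.0118
  green-stemmed cut-leaf: (340 − 338)² / 338 = 0.0118
  green-stemmed potato-leaf: (346 − 338)² / 338 = 0.1893
χ² = 0.1893 + 0.0118 + 0.0118 + 0.1893 = 0.4022 ≈ 0.402
Degrees of freedom = 4 − 1 = 3; critical value at α = 0.1 is 6.251.
Since 0.402 < 6.251, we fail to reject the null hypothesis — the data are consistent with the 1:1:1:1 ratio.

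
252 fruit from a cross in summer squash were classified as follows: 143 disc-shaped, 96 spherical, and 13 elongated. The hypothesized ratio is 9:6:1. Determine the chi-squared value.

0.515

Expected counts for N = 252 under a 9:6:1 ratio (total parts = 16):
  disc-shaped: 252 × 9/16 = 141.75
  spherical: 252 × 6/16 = 94.5
  elongated: 252 × 1/16 = 15.75
χ² = Σ (O − E)² / E
  disc-shaped: (143 − 141.75)² / 141.75 = 0.0110
  spherical: (96 − 94.5)² / 94.5 = 0.0238
  elongated: (13 − 15.75)² / 15.75 = 0.4802
χ² = 0.0110 + 0.0238 + 0.4802 = 0.515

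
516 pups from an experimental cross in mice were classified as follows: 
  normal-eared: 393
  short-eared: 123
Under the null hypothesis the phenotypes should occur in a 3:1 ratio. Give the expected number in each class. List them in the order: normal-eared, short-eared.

Total ratio parts = 4. Expected numbers out of 516:
  normal-eared: 516 × 3/4 = 387
  short-eared: 516 × 1/4 = 129

387, 129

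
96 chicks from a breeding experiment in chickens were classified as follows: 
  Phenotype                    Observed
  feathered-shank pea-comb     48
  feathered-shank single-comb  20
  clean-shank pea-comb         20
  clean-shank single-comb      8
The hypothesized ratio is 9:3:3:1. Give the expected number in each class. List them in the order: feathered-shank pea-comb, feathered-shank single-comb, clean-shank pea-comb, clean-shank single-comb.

Total ratio parts = 16. Expected numbers out of 96:
  feathered-shank pea-comb: 96 × 9/16 = 54
  feathered-shank single-comb: 96 × 3/16 = 18
  clean-shank pea-comb: 96 × 3/16 = 18
  clean-shank single-comb: 96 × 1/16 = 6

54, 18, 18, 6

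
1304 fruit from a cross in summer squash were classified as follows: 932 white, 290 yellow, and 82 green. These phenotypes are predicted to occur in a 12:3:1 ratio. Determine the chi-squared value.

Expected counts for N = 1304 under a 12:3:1 ratio (total parts = 16):
  white: 1304 × 12/16 = 978
  yellow: 1304 × 3/16 = 244.5
  green: 1304 × 1/16 = 81.5
χ² = Σ (O − E)² / E
  white: (932 − 978)² / 978 = 2.1636
  yellow: (290 − 244.5)² / 244.5 = 8.4673
  green: (82 − 81.5)² / 81.5 = 0.0031
χ² = 2.1636 + 8.4673 + 0.0031 = 10.634

10.634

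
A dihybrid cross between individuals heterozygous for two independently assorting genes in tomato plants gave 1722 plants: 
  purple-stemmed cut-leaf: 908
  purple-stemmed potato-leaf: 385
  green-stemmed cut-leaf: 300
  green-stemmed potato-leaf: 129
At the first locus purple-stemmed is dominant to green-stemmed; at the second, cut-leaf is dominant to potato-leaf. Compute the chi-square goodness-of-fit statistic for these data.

A dihybrid F₂ with independent assortment and complete dominance at both loci gives a 9:3:3:1 phenotypic ratio.
Total ratio parts = 16. Expected numbers out of 1722:
  purple-stemmed cut-leaf: 1722 × 9/16 = 968.625
  purple-stemmed potato-leaf: 1722 × 3/16 = 322.875
  green-stemmed cut-leaf: 1722 × 3/16 = 322.875
  green-stemmed potato-leaf: 1722 × 1/16 = 107.625
χ² = Σ (O − E)² / E
  purple-stemmed cut-leaf: (908 − 968.625)² / 968.625 = 3.7944
  purple-stemmed potato-leaf: (385 − 322.875)² / 322.875 = 11.9536
  green-stemmed cut-leaf: (300 − 322.875)² / 322.875 = 1.6206
  green-stemmed potato-leaf: (129 − 107.625)² / 107.625 = 4.2452
χ² = 3.7944 + 11.9536 + 1.6206 + 4.2452 = 21.6138 ≈ 21.614

21.614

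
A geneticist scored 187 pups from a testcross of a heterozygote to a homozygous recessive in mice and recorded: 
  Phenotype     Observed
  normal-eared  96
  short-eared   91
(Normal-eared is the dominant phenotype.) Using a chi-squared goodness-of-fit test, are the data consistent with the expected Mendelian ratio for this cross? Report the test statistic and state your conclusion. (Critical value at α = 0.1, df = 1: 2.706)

0.134; consistent

A testcross of a heterozygote (Aa × aa) gives a 1:1 phenotypic ratio.
Total ratio parts = 2. Expected numbers out of 187:
  normal-eared: 187 × 1/2 = 93.5
  short-eared: 187 × 1/2 = 93.5
χ² = Σ (O − E)² / E
  normal-eared: (96 − 93.5)² / 93.5 = 0.0668
  short-eared: (91 − 93.5)² / 93.5 = 0.0668
χ² = 0.0668 + 0.0668 = 0.1336 ≈ 0.134
Degrees of freedom = 2 − 1 = 1; critical value at α = 0.1 is 2.706.
Since 0.134 < 2.706, we fail to reject the null hypothesis — the data are consistent with the 1:1 ratio.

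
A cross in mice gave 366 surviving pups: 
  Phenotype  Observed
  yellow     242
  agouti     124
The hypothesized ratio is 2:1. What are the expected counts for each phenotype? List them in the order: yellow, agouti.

Under the 2:1 hypothesis (Σ ratio = 3, N = 366):
  yellow: 366 × 2/3 = 244
  agouti: 366 × 1/3 = 122

244, 122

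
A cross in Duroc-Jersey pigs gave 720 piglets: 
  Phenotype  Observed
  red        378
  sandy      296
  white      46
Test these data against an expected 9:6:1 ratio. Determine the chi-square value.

Expected counts for N = 720 under a 9:6:1 ratio (total parts = 16):
  red: 720 × 9/16 = 405
  sandy: 720 × 6/16 = 270
  white: 720 × 1/16 = 45
χ² = Σ (O − E)² / E
  red: (378 − 405)² / 405 = 1.8000
  sandy: (296 − 270)² / 270 = 2.5037
  white: (46 − 45)² / 45 = 0.0222
χ² = 1.8000 + 2.5037 + 0.0222 = 4.3259 ≈ 4.326

4.326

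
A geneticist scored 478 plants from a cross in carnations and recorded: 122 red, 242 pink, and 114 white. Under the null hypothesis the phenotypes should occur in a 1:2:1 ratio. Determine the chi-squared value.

Expected counts for N = 478 under a 1:2:1 ratio (total parts = 4):
  red: 478 × 1/4 = 119.5
  pink: 478 × 2/4 = 239
  white: 478 × 1/4 = 119.5
χ² = Σ (O − E)² / E
  red: (122 − 119.5)² / 119.5 = 0.0523
  pink: (242 − 239)² / 239 = 0.0377
  white: (114 − 119.5)² / 119.5 = 0.2531
χ² = 0.0523 + 0.0377 + 0.2531 = 0.3431 ≈ 0.343

0.343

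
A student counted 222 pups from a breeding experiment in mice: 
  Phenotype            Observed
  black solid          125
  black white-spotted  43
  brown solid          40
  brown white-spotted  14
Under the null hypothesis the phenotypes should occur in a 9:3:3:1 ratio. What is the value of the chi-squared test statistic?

0.110

The 9:3:3:1 ratio has 16 parts, so with N = 222 the expected counts are:
  black solid: 222 × 9/16 = 124.875
  black white-spotted: 222 × 3/16 = 41.625
  brown solid: 222 × 3/16 = 41.625
  brown white-spotted: 222 × 1/16 = 13.875
χ² = Σ (O − E)² / E
  black solid: (125 − 124.875)² / 124.875 = 0.0001
  black white-spotted: (43 − 41.625)² / 41.625 = 0.0454
  brown solid: (40 − 41.625)² / 41.625 = 0.0634
  brown white-spotted: (14 − 13.875)² / 13.875 = 0.0011
χ² = 0.0001 + 0.0454 + 0.0634 + 0.0011 = 0.110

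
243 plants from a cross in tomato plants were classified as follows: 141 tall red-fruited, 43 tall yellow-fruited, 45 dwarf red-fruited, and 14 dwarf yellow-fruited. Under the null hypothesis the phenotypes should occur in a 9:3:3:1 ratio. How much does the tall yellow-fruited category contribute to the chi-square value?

0.144

Expected counts for N = 243 under a 9:3:3:1 ratio (total parts = 16):
  tall red-fruited: 243 × 9/16 = 136.6875
  tall yellow-fruited: 243 × 3/16 = 45.5625
  dwarf red-fruited: 243 × 3/16 = 45.5625
  dwarf yellow-fruited: 243 × 1/16 = 15.1875
Contribution of tall yellow-fruited: (43 − 45.5625)² / 45.5625 = 0.1441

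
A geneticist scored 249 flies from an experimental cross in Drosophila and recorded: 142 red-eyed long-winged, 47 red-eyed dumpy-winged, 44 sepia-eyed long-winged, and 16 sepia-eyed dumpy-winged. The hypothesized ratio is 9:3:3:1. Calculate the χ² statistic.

Total ratio parts = 16. Expected numbers out of 249:
  red-eyed long-winged: 249 × 9/16 = 140.0625
  red-eyed dumpy-winged: 249 × 3/16 = 46.6875
  sepia-eyed long-winged: 249 × 3/16 = 46.6875
  sepia-eyed dumpy-winged: 249 × 1/16 = 15.5625
χ² = Σ (O − E)² / E
  red-eyed long-winged: (142 − 140.0625)² / 140.0625 = 0.0268
  red-eyed dumpy-winged: (47 − 46.6875)² / 46.6875 = 0.0021
  sepia-eyed long-winged: (44 − 46.6875)² / 46.6875 = 0.1547
  sepia-eyed dumpy-winged: (16 − 15.5625)² / 15.5625 = 0.0123
χ² = 0.0268 + 0.0021 + 0.1547 + 0.0123 = 0.1959 ≈ 0.196

0.196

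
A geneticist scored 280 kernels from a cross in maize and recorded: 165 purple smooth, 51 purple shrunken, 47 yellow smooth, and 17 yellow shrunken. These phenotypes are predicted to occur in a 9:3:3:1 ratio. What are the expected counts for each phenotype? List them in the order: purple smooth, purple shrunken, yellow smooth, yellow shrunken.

157.5, 52.5, 52.5, 17.5

Under the 9:3:3:1 hypothesis (Σ ratio = 16, N = 280):
  purple smooth: 280 × 9/16 = 157.5
  purple shrunken: 280 × 3/16 = 52.5
  yellow smooth: 280 × 3/16 = 52.5
  yellow shrunken: 280 × 1/16 = 17.5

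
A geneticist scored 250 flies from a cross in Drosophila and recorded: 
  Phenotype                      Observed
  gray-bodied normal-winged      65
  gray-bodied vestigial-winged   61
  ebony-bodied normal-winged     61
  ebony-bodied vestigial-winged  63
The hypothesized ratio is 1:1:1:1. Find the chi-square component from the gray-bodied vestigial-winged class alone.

Expected counts for N = 250 under a 1:1:1:1 ratio (total parts = 4):
  gray-bodied normal-winged: 250 × 1/4 = 62.5
  gray-bodied vestigial-winged: 250 × 1/4 = 62.5
  ebony-bodied normal-winged: 250 × 1/4 = 62.5
  ebony-bodied vestigial-winged: 250 × 1/4 = 62.5
Contribution of gray-bodied vestigial-winged: (61 − 62.5)² / 62.5 = 0.0360

0.036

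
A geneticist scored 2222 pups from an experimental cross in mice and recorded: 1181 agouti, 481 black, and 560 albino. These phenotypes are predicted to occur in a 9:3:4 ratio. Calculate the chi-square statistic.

13.779

Under the 9:3:4 hypothesis (Σ ratio = 16, N = 2222):
  agouti: 2222 × 9/16 = 1249.875
  black: 2222 × 3/16 = 416.625
  albino: 2222 × 4/16 = 555.5
χ² = Σ (O − E)² / E
  agouti: (1181 − 1249.875)² / 1249.875 = 3.7954
  black: (481 − 416.625)² / 416.625 = 9.9469
  albino: (560 − 555.5)² / 555.5 = 0.0365
χ² = 3.7954 + 9.9469 + 0.0365 = 13.7788 ≈ 13.779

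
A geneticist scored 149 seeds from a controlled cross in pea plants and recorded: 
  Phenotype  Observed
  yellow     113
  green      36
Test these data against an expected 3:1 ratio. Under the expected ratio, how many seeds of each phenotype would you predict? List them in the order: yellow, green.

Total ratio parts = 4. Expected numbers out of 149:
  yellow: 149 × 3/4 = 111.75
  green: 149 × 1/4 = 37.25

111.75, 37.25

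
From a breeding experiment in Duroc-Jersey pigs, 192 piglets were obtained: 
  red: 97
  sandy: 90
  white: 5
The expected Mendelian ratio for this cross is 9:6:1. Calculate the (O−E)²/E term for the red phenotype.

1.120

Expected counts for N = 192 under a 9:6:1 ratio (total parts = 16):
  red: 192 × 9/16 = 108
  sandy: 192 × 6/16 = 72
  white: 192 × 1/16 = 12
Contribution of red: (97 − 108)² / 108 = 1.1204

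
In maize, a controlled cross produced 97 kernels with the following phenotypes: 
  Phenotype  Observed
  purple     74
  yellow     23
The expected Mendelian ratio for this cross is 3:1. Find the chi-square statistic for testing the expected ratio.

0.086

The 3:1 ratio has 4 parts, so with N = 97 the expected counts are:
  purple: 97 × 3/4 = 72.75
  yellow: 97 × 1/4 = 24.25
χ² = Σ (O − E)² / E
  purple: (74 − 72.75)² / 72.75 = 0.0215
  yellow: (23 − 24.25)² / 24.25 = 0.0644
χ² = 0.0215 + 0.0644 = 0.0859 ≈ 0.086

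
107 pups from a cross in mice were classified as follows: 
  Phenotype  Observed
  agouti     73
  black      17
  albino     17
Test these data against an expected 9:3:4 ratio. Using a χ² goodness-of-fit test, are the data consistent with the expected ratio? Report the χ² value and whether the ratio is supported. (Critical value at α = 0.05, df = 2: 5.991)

Total ratio parts = 16. Expected numbers out of 107:
  agouti: 107 × 9/16 = 60.1875
  black: 107 × 3/16 = 20.0625
  albino: 107 × 4/16 = 26.75
χ² = Σ (O − E)² / E
  agouti: (73 − 60.1875)² / 60.1875 = 2.7275
  black: (17 − 20.0625)² / 20.0625 = 0.4675
  albino: (17 − 26.75)² / 26.75 = 3.5537
χ² = 2.7275 + 0.4675 + 3.5537 = 6.7487 ≈ 6.749
Degrees of freedom = 3 − 1 = 2; critical value at α = 0.05 is 5.991.
Since 6.749 > 5.991, we reject the null hypothesis — the data do not fit the 9:3:4 ratio.

6.749; not consistent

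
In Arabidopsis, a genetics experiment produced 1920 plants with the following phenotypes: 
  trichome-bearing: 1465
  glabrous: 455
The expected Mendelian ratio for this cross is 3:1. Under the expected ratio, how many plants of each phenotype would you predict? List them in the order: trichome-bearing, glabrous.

Under the 3:1 hypothesis (Σ ratio = 4, N = 1920):
  trichome-bearing: 1920 × 3/4 = 1440
  glabrous: 1920 × 1/4 = 480

1440, 480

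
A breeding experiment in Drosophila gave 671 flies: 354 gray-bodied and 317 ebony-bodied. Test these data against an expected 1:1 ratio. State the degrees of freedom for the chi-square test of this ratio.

1

A goodness-of-fit test with 2 phenotype classes has df = 2 − 1 = 1.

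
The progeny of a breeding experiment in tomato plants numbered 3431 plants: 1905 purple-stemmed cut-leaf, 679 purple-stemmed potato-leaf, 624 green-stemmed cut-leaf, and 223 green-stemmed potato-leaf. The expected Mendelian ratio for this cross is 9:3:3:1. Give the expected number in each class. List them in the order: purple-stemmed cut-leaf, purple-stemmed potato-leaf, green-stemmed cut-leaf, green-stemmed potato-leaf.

The 9:3:3:1 ratio has 16 parts, so with N = 3431 the expected counts are:
  purple-stemmed cut-leaf: 3431 × 9/16 = 1929.9375
  purple-stemmed potato-leaf: 3431 × 3/16 = 643.3125
  green-stemmed cut-leaf: 3431 × 3/16 = 643.3125
  green-stemmed potato-leaf: 3431 × 1/16 = 214.4375

1929.9375, 643.3125, 643.3125, 214.4375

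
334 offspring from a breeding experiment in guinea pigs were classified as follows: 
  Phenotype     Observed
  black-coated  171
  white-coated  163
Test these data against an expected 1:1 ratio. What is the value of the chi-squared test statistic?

Total ratio parts = 2. Expected numbers out of 334:
  black-coated: 334 × 1/2 = 167
  white-coated: 334 × 1/2 = 167
χ² = Σ (O − E)² / E
  black-coated: (171 − 167)² / 167 = 0.0958
  white-coated: (163 − 167)² / 167 = 0.0958
χ² = 0.0958 + 0.0958 = 0.1916 ≈ 0.192

0.192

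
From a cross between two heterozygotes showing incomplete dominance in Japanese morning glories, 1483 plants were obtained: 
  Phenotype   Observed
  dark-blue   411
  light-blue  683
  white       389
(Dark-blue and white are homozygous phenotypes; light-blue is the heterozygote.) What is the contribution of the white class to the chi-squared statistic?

With incomplete dominance, a heterozygote × heterozygote cross gives a 1:2:1 phenotypic ratio.
Expected counts for N = 1483 under a 1:2:1 ratio (total parts = 4):
  dark-blue: 1483 × 1/4 = 370.75
  light-blue: 1483 × 2/4 = 741.5
  white: 1483 × 1/4 = 370.75
Contribution of white: (389 − 370.75)² / 370.75 = 0.8983

0.898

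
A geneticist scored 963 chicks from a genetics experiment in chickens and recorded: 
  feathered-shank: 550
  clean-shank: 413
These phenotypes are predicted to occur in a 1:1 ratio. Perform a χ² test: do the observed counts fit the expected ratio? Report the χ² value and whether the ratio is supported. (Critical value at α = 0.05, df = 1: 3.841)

Expected counts for N = 963 under a 1:1 ratio (total parts = 2):
  feathered-shank: 963 × 1/2 = 481.5
  clean-shank: 963 × 1/2 = 481.5
χ² = Σ (O − E)² / E
  feathered-shank: (550 − 481.5)² / 481.5 = 9.7451
  clean-shank: (413 − 481.5)² / 481.5 = 9.7451
χ² = 9.7451 + 9.7451 = 19.4902 ≈ 19.490
Degrees of freedom = 2 − 1 = 1; critical value at α = 0.05 is 3.841.
Since 19.490 > 3.841, we reject the null hypothesis — the data do not fit the 1:1 ratio.

19.490; not consistent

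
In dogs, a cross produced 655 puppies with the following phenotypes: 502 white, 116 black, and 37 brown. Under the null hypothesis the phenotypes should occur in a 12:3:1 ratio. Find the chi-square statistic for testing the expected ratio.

Total ratio parts = 16. Expected numbers out of 655:
  white: 655 × 12/16 = 491.25
  black: 655 × 3/16 = 122.8125
  brown: 655 × 1/16 = 40.9375
χ² = Σ (O − E)² / E
  white: (502 − 491.25)² / 491.25 = 0.2352
  black: (116 − 122.8125)² / 122.8125 = 0.3779
  brown: (37 − 40.9375)² / 40.9375 = 0.3787
χ² = 0.2352 + 0.3779 + 0.3787 = 0.9918 ≈ 0.992

0.992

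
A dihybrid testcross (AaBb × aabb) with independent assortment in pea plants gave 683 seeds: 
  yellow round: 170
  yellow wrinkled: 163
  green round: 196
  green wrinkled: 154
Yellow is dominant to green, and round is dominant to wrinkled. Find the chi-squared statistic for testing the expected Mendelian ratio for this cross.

A dihybrid testcross with independent assortment gives a 1:1:1:1 ratio.
Under the 1:1:1:1 hypothesis (Σ ratio = 4, N = 683):
  yellow round: 683 × 1/4 = 170.75
  yellow wrinkled: 683 × 1/4 = 170.75
  green round: 683 × 1/4 = 170.75
  green wrinkled: 683 × 1/4 = 170.75
χ² = Σ (O − E)² / E
  yellow round: (170 − 170.75)² / 170.75 = 0.0033
  yellow wrinkled: (163 − 170.75)² / 170.75 = 0.3518
  green round: (196 − 170.75)² / 170.75 = 3.7339
  green wrinkled: (154 − 170.75)² / 170.75 = 1.6431
χ² = 0.0033 + 0.3518 + 3.7339 + 1.6431 = 5.7321 ≈ 5.732

5.732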